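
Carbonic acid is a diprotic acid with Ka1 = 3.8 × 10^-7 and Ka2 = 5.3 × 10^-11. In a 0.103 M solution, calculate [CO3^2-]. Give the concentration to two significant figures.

First ionization gives [H+] ≈ [HCO3-] = 1.98 × 10^-4 M.
Second step: Ka2 = [H+][CO3^2-]/[HCO3-] ≈ [CO3^2-] (since [H+] ≈ [HCO3-]).
So [CO3^2-] ≈ Ka2.

5.3 × 10^-11 M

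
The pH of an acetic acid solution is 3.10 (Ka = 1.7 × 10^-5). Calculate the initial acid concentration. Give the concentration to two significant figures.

C₀ = 3.8 × 10^-2 M

[H+] = 10^(-3.10) = 7.94 × 10^-4 M = x
Ka = x²/(C₀ − x) ⇒ C₀ = x + x²/Ka
C₀ = 7.94 × 10^-4 + (7.94 × 10^-4)²/(1.7 × 10^-5) = 3.79 × 10^-2 M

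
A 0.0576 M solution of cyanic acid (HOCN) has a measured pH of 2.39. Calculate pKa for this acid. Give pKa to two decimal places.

pKa = 3.51

[H+] = 10^(-2.39) = 4.07 × 10^-3 M
At equilibrium [HA] = 0.0576 − 4.07 × 10^-3 = 5.35 × 10^-2 M
Ka = [H+][A-]/[HA] = (4.07 × 10^-3)² / 5.35 × 10^-2 = 3.10 × 10^-4
pKa = -log(3.10 × 10^-4) = 3.51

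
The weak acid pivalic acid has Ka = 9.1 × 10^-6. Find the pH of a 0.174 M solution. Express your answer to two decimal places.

(CH3)3CCOOH ⇌ (CH3)3CCOO- + H+
From the ICE table, Ka = x²/(0.174 − x) = 9.1 × 10^-6.
Assume x ≪ 0.174: x ≈ √(9.1 × 10^-6 × 0.174) = 1.26 × 10^-3 M
pH = −log(1.26 × 10^-3) = 2.90

pH = 2.90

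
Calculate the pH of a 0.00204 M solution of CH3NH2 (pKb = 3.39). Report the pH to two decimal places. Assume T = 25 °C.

CH3NH2 + H2O ⇌ CH3NH3+ + OH-
Kb = 10^(−3.39) = 4.07 × 10^-4
From the ICE table, Kb = x²/(0.00204 − x) = 4.07 × 10^-4.
x is not negligible relative to C₀; solve x² + 0.000407·x − 8.3e-07 = 0.
x = [−0.000407 + √(0.000407² + 3.32e-06)]/2 = 7.30 × 10^-4 M
pOH = −log(7.30 × 10^-4) = 3.14; pH = 14.00 − 3.14 = 10.86

pH = 10.86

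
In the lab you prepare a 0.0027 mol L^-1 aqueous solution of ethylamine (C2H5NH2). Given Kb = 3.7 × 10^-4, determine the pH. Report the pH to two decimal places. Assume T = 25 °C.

pH = 10.92

C2H5NH2 + H2O ⇌ C2H5NH3+ + OH-
Kb = [OH-]²/(0.0027 − [OH-]) = 3.7 × 10^-4
The 5% rule fails; solving [OH-]² + Kb·[OH-] − Kb·C₀ = 0 exactly:
[OH-] = [−0.00037 + √(0.00037² + 4e-06)]/2 = 8.31 × 10^-4 M
pOH = −log(8.31 × 10^-4) = 3.08; pH = 14.00 − 3.08 = 10.92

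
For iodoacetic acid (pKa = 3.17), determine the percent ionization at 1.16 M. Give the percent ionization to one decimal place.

2.4%

ICH2COOH ⇌ ICH2COO- + H+; let x = [H+] at equilibrium.
Ka = 10^(−3.17) = 6.76 × 10^-4
x ≈ √(Ka·C₀) = √(6.76 × 10^-4 × 1.16) = 2.80 × 10^-2 M
% ionization = x/C₀ × 100% = 2.80 × 10^-2/1.16 × 100% = 2.4%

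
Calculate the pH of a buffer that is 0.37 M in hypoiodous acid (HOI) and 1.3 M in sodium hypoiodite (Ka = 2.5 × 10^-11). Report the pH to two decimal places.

pKa = −log(2.5 × 10^-11) = 10.602
pH = pKa + log([A⁻]/[HA]) = 10.602 + log(1.3/0.37)
pH = 10.602 + (+0.546) = 11.15

pH = 11.15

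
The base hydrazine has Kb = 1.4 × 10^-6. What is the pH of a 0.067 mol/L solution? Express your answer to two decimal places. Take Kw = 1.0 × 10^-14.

pH = 10.49

N2H4 + H2O ⇌ N2H5+ + OH-
From the ICE table, Kb = x²/(0.067 − x) = 1.4 × 10^-6.
Since Kb ≪ C₀, x ≈ √(Kb·C₀) = 3.06 × 10^-4 M.
(x/C₀ = 0.46% < 5%, so the approximation holds.)
pOH = 3.51, so pH = 14.00 − pOH = 10.49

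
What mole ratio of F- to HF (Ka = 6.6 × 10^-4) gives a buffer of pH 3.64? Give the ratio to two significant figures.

ratio = 2.9

pKa = -log(6.6 × 10^-4) = 3.180
pH = pKa + log(r) ⇒ log(r) = 3.64 − 3.180 = +0.460
r = [F-]/[HF] = 10^(+0.460) = 2.88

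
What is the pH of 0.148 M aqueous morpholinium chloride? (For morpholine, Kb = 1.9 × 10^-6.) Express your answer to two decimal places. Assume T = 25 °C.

pH = 4.55

C4H8ONH2+ is the conjugate acid of the weak base C4H8ONH.
Ka = Kw/Kb = 1.0×10^-14 / 1.9 × 10^-6 = 5.26 × 10^-9
Ka = x²/(0.148 − x) = 5.26 × 10^-9
Neglecting x in the denominator: x = √(5.26 × 10^-9 × 0.148) = 2.79 × 10^-5 M
pH = −log[H+] = −log(2.79 × 10^-5) = 4.55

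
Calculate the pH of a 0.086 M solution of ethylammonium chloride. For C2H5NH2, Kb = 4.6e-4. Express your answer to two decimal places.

pH = 5.86

C2H5NH3+ is the conjugate acid of the weak base C2H5NH2.
Ka = Kw/Kb = 1.0×10^-14 / 4.6 × 10^-4 = 2.17 × 10^-11
Let x = [H+] at equilibrium. Ka = x²/(0.086 − x).
Neglecting x in the denominator: x = √(2.17 × 10^-11 × 0.086) = 1.37 × 10^-6 M
Check: 0.0016% ionized — well under 5%, approximation valid.
pH = −log[H+] = −log(1.37 × 10^-6) = 5.86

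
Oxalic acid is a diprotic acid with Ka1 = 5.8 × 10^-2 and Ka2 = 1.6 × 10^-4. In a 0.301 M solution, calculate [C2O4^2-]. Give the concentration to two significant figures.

1.6 × 10^-4 M

First ionization gives [H+] ≈ [HC2O4-] = 1.06 × 10^-1 M.
Second step: Ka2 = [H+][C2O4^2-]/[HC2O4-] ≈ [C2O4^2-] (since [H+] ≈ [HC2O4-]).
So [C2O4^2-] ≈ Ka2.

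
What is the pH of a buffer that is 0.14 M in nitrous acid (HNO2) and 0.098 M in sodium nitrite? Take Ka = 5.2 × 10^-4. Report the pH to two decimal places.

pKa = −log(5.2 × 10^-4) = 3.284
Using pH = pKa + log([base]/[acid]) with [base]/[acid] = 0.098/0.14:
pH = 3.284 + (-0.155) = 3.13

pH = 3.13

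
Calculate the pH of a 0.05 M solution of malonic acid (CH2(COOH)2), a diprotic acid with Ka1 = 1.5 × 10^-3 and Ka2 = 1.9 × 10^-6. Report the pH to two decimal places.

pH = 2.10

Ka1 ≫ Ka2, so treat the first dissociation as the only significant source of H+.
Ka1 = x²/(0.05 − x) = 1.5 × 10^-3
Solving the quadratic: x = (−Ka1 + √(Ka1² + 4·Ka1·C₀))/2 = 7.94 × 10^-3 M
pH = −log(7.94 × 10^-3) = 2.10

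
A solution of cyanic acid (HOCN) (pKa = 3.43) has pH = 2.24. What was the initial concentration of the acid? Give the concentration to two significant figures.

[H+] = 10^(-2.24) = 5.75 × 10^-3 M = x
Ka = 10^(−3.43) = 3.72 × 10^-4
Ka = x²/(C₀ − x) ⇒ C₀ = x + x²/Ka
C₀ = 5.75 × 10^-3 + (5.75 × 10^-3)²/(3.72 × 10^-4) = 9.46 × 10^-2 M

C₀ = 9.5 × 10^-2 M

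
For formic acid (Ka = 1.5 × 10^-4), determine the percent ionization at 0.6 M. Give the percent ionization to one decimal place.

1.6%

HCOOH ⇌ HCOO- + H+; let x = [H+] at equilibrium.
x ≈ √(Ka·C₀) = √(1.5 × 10^-4 × 0.6) = 9.49 × 10^-3 M
Fraction ionized = 9.49 × 10^-3 / 0.6 = 0.0158 → 1.6%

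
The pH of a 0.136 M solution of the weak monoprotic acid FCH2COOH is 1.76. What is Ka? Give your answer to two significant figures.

[H+] = 10^(-1.76) = 1.74 × 10^-2 M
At equilibrium [HA] = 0.136 − 1.74 × 10^-2 = 1.19 × 10^-1 M
Ka = [H+][A-]/[HA] = (1.74 × 10^-2)² / 1.19 × 10^-1 = 2.5 × 10^-3

Ka = 2.5 × 10^-3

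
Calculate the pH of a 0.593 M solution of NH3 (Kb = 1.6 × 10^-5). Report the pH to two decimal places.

pH = 11.49

NH3 + H2O ⇌ NH4+ + OH-
From the ICE table, Kb = [OH-]²/(0.593 − [OH-]) = 1.6 × 10^-5.
Since Kb ≪ C₀, [OH-] ≈ √(Kb·C₀) = 3.08 × 10^-3 M.
([OH-]/C₀ = 0.52% < 5%, so the approximation holds.)
pOH = 2.51, so pH = 14.00 − pOH = 11.49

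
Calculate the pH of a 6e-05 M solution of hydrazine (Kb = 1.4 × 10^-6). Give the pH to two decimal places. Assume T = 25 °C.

pH = 8.93

N2H4 + H2O ⇌ N2H5+ + OH-
Kb = [OH-]²/(6e-05 − [OH-]) = 1.4 × 10^-6
The 5% rule fails; solving [OH-]² + Kb·[OH-] − Kb·C₀ = 0 exactly:
[OH-] = [−1.4e-06 + √(1.4e-06² + 3.36e-10)]/2 = 8.49 × 10^-6 M
pOH = −log(8.49 × 10^-6) = 5.07; pH = 14.00 − 5.07 = 8.93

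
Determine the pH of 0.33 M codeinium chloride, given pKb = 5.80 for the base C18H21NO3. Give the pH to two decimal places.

C18H22NO3+ is the conjugate acid of the weak base C18H21NO3.
Kb = 10^(−5.80) = 1.58 × 10^-6
Ka = Kw/Kb = 1.0×10^-14 / 1.58 × 10^-6 = 6.33 × 10^-9
From the ICE table, Ka = [H+]²/(0.33 − [H+]) = 6.33 × 10^-9.
Since Ka ≪ C₀, [H+] ≈ √(Ka·C₀) = 4.57 × 10^-5 M.
Check: 0.014% ionized — well under 5%, approximation valid.
pH = −log(4.57 × 10^-5) = 4.34

pH = 4.34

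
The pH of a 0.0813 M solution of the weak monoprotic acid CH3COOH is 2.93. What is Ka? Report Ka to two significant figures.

[H+] = 10^(-2.93) = 1.17 × 10^-3 M
At equilibrium [HA] = 0.0813 − 1.17 × 10^-3 = 8.01 × 10^-2 M
Ka = [H+][A-]/[HA] = (1.17 × 10^-3)² / 8.01 × 10^-2 = 1.7 × 10^-5

Ka = 1.7 × 10^-5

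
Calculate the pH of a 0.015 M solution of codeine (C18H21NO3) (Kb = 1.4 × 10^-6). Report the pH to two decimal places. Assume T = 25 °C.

pH = 10.16

C18H21NO3 + H2O ⇌ C18H22NO3+ + OH-
Kb = [OH-]²/(0.015 − [OH-]) = 1.4 × 10^-6
Neglecting [OH-] in the denominator: [OH-] = √(1.4 × 10^-6 × 0.015) = 1.45 × 10^-4 M
pOH = 3.84, so pH = 14.00 − pOH = 10.16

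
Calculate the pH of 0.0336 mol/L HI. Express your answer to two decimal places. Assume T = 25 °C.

HI is a strong acid and dissociates completely, so [H+] = 0.0336 M.
pH = -log(0.0336) = 1.47

pH = 1.47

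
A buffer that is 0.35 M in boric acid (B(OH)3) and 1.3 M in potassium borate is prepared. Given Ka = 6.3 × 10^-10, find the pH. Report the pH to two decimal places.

pH = 9.77

pKa = −log(6.3 × 10^-10) = 9.201
Using pH = pKa + log([base]/[acid]) with [base]/[acid] = 1.3/0.35:
pH = 9.201 + (+0.570) = 9.77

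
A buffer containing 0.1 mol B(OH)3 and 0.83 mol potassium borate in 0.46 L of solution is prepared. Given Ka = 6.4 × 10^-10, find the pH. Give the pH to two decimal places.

pKa = −log(6.4 × 10^-10) = 9.194
Henderson–Hasselbalch: pH = pKa + log([B(OH)4-]/[B(OH)3]) = 9.194 + log(0.83/0.1)
pH = 9.194 + (+0.919) = 10.11

pH = 10.11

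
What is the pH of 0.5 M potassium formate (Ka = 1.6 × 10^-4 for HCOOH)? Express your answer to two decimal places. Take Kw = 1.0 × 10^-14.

pH = 8.75

HCOO- is the conjugate base of the weak acid HCOOH.
Kb = Kw/Ka = 1.0×10^-14 / 1.6 × 10^-4 = 6.25 × 10^-11
Kb = [OH-]²/(0.5 − [OH-]) = 6.25 × 10^-11
Assume [OH-] ≪ 0.5: [OH-] ≈ √(6.25 × 10^-11 × 0.5) = 5.59 × 10^-6 M
Check: 0.0011% ionized — well under 5%, approximation valid.
pOH = 5.25, so pH = 14.00 − pOH = 8.75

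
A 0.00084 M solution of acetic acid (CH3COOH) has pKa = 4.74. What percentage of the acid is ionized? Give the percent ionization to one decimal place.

13.7%

CH3COOH ⇌ CH3COO- + H+; let x = [H+] at equilibrium.
Ka = 10^(−4.74) = 1.82 × 10^-5
Ka = x²/(C₀ − x); solving the quadratic gives x = 1.15 × 10^-4 M.
Fraction ionized = 1.15 × 10^-4 / 0.00084 = 0.1369 → 13.7%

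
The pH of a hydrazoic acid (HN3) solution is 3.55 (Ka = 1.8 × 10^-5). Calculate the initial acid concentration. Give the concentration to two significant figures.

C₀ = 4.7 × 10^-3 M

[H+] = 10^(-3.55) = 2.82 × 10^-4 M = x
Ka = x²/(C₀ − x) ⇒ C₀ = x + x²/Ka
C₀ = 2.82 × 10^-4 + (2.82 × 10^-4)²/(1.8 × 10^-5) = 4.70 × 10^-3 M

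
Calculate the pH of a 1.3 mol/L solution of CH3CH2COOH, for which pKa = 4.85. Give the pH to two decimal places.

pH = 2.37

CH3CH2COOH ⇌ CH3CH2COO- + H+
Ka = 10^(−4.85) = 1.41 × 10^-5
Ka = [H+]²/(1.3 − [H+]) = 1.41 × 10^-5
Assume [H+] ≪ 1.3: [H+] ≈ √(1.41 × 10^-5 × 1.3) = 4.28 × 10^-3 M
([H+]/C₀ = 0.33% < 5%, so the approximation holds.)
pH = −log(4.28 × 10^-3) = 2.37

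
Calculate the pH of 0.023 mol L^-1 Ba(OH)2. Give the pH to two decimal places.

Ba(OH)2 is a strong base (each formula unit releases 2 OH-); [OH-] = 0.046 M.
pOH = -log(0.046) = 1.34
pH = 14.00 - 1.34 = 12.66

pH = 12.66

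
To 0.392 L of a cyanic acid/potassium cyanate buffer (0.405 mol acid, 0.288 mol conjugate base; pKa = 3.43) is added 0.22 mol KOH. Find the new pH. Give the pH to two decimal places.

OH- converts HOCN to OCN-: HOCN → 0.185 mol, OCN- → 0.508 mol.
pH = pKa + log([A⁻]/[HA]) = 3.43 + log(0.508/0.185) = 3.43 +0.439

pH = 3.87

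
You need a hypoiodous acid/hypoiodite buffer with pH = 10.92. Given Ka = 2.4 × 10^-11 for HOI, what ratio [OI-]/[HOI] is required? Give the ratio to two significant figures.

ratio = 2.0

pKa = -log(2.4 × 10^-11) = 10.620
pH = pKa + log(r) ⇒ log(r) = 10.92 − 10.620 = +0.300
r = [OI-]/[HOI] = 10^(+0.300) = 2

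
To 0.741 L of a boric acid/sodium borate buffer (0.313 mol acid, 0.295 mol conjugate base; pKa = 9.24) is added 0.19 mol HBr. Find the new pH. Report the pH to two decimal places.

pH = 8.56

Added H+ converts B(OH)4- to B(OH)3: B(OH)3 → 0.503 mol, B(OH)4- → 0.105 mol.
pH = pKa + log([A⁻]/[HA]) = 9.24 + log(0.105/0.503) = 9.24 -0.680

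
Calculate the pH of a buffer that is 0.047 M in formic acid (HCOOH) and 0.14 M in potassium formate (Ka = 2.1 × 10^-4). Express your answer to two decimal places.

pKa = −log(2.1 × 10^-4) = 3.678
Henderson–Hasselbalch: pH = pKa + log([HCOO-]/[HCOOH]) = 3.678 + log(0.14/0.047)
pH = 3.678 + (+0.474) = 4.15

pH = 4.15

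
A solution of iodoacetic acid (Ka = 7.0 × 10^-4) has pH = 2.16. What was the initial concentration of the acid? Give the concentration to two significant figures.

C₀ = 7.5 × 10^-2 M

[H+] = 10^(-2.16) = 6.92 × 10^-3 M = x
Ka = x²/(C₀ − x) ⇒ C₀ = x + x²/Ka
C₀ = 6.92 × 10^-3 + (6.92 × 10^-3)²/(7.0 × 10^-4) = 7.53 × 10^-2 M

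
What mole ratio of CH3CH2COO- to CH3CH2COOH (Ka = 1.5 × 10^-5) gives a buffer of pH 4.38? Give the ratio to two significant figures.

pKa = -log(1.5 × 10^-5) = 4.824
pH = pKa + log(r) ⇒ log(r) = 4.38 − 4.824 = -0.444
r = [CH3CH2COO-]/[CH3CH2COOH] = 10^(-0.444) = 0.36

ratio = 0.36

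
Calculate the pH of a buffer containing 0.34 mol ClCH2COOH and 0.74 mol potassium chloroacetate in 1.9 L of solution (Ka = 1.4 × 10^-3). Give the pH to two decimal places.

pKa = −log(1.4 × 10^-3) = 2.854
pH = pKa + log([A⁻]/[HA]) = 2.854 + log(0.74/0.34)
pH = 2.854 + (+0.338) = 3.19

pH = 3.19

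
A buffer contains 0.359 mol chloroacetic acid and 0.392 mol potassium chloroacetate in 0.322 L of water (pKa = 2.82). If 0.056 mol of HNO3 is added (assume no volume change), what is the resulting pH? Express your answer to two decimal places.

Added H+ converts ClCH2COO- to ClCH2COOH: ClCH2COOH → 0.415 mol, ClCH2COO- → 0.336 mol.
pH = pKa + log([A⁻]/[HA]) = 2.82 + log(0.336/0.415) = 2.82 -0.092

pH = 2.73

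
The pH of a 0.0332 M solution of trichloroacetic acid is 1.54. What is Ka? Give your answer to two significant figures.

Ka = 1.9 × 10^-1

[H+] = 10^(-1.54) = 2.88 × 10^-2 M
At equilibrium [HA] = 0.0332 − 2.88 × 10^-2 = 4.40 × 10^-3 M
Ka = [H+][A-]/[HA] = (2.88 × 10^-2)² / 4.40 × 10^-3 = 1.9 × 10^-1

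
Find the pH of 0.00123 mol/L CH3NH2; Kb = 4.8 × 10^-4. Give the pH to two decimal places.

pH = 10.75

CH3NH2 + H2O ⇌ CH3NH3+ + OH-
Let x = [OH-] at equilibrium. Kb = x²/(0.00123 − x).
Here C₀/Kb ≈ 2.56, so the small-x approximation fails. Use the quadratic:
x = (−Kb + √(Kb² + 4·Kb·C₀))/2 = 5.65 × 10^-4 M
pOH = −log(5.65 × 10^-4) = 3.25; pH = 14.00 − 3.25 = 10.75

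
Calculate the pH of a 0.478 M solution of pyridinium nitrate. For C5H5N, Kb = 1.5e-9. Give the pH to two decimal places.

C5H5NH+ is the conjugate acid of the weak base C5H5N.
Ka = Kw/Kb = 1.0×10^-14 / 1.5 × 10^-9 = 6.67 × 10^-6
Ka = [H+]²/(0.478 − [H+]) = 6.67 × 10^-6
Neglecting [H+] in the denominator: [H+] = √(6.67 × 10^-6 × 0.478) = 1.79 × 10^-3 M
([H+]/C₀ = 0.37% < 5%, so the approximation holds.)
pH = −log(1.79 × 10^-3) = 2.75

pH = 2.75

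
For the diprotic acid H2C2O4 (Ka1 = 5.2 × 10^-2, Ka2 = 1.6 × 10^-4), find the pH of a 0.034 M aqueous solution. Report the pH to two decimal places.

pH = 1.63

Since Ka1 ≫ Ka2, the first ionization dominates [H+].
Ka1 = x²/(0.034 − x) = 5.2 × 10^-2
Solving the quadratic: x = (−Ka1 + √(Ka1² + 4·Ka1·C₀))/2 = 2.34 × 10^-2 M
pH = −log(2.34 × 10^-2) = 1.63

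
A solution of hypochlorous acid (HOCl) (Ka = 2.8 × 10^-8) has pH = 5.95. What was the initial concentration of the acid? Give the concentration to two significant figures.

C₀ = 4.6 × 10^-5 M

[H+] = 10^(-5.95) = 1.12 × 10^-6 M = x
Ka = x²/(C₀ − x) ⇒ C₀ = x + x²/Ka
C₀ = 1.12 × 10^-6 + (1.12 × 10^-6)²/(2.8 × 10^-8) = 4.59 × 10^-5 M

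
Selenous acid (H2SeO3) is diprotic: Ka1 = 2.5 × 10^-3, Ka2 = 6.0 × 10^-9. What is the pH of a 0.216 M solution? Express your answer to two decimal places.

Ka1 ≫ Ka2, so treat the first dissociation as the only significant source of H+.
Ka1 = x²/(0.216 − x) = 2.5 × 10^-3
Solving the quadratic: x = (−Ka1 + √(Ka1² + 4·Ka1·C₀))/2 = 2.20 × 10^-2 M
pH = −log(2.20 × 10^-2) = 1.66

pH = 1.66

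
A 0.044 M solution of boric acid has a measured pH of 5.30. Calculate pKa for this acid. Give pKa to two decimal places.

pKa = 9.24

[H+] = 10^(-5.30) = 5.01 × 10^-6 M
At equilibrium [HA] = 0.044 − 5.01 × 10^-6 = 4.40 × 10^-2 M
Ka = [H+][A-]/[HA] = (5.01 × 10^-6)² / 4.40 × 10^-2 = 5.70 × 10^-10
pKa = -log(5.70 × 10^-10) = 9.24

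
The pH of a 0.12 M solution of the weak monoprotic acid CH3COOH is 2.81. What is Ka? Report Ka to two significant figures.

Ka = 2.0 × 10^-5

[H+] = 10^(-2.81) = 1.55 × 10^-3 M
At equilibrium [HA] = 0.12 − 1.55 × 10^-3 = 1.18 × 10^-1 M
Ka = [H+][A-]/[HA] = (1.55 × 10^-3)² / 1.18 × 10^-1 = 2.0 × 10^-5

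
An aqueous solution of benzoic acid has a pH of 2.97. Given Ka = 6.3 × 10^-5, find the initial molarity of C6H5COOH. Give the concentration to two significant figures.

[H+] = 10^(-2.97) = 1.07 × 10^-3 M = x
Ka = x²/(C₀ − x) ⇒ C₀ = x + x²/Ka
C₀ = 1.07 × 10^-3 + (1.07 × 10^-3)²/(6.3 × 10^-5) = 1.92 × 10^-2 M

C₀ = 1.9 × 10^-2 M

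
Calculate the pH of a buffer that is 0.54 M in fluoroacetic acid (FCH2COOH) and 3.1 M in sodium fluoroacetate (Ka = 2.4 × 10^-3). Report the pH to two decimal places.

pKa = −log(2.4 × 10^-3) = 2.620
Henderson–Hasselbalch: pH = pKa + log([FCH2COO-]/[FCH2COOH]) = 2.620 + log(3.1/0.54)
pH = 2.620 + (+0.759) = 3.38

pH = 3.38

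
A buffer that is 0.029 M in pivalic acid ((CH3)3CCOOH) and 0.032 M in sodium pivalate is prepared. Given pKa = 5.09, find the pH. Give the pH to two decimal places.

pH = 5.13

pH = pKa + log([A⁻]/[HA]) = 5.09 + log(0.032/0.029)
pH = 5.09 + (+0.043) = 5.13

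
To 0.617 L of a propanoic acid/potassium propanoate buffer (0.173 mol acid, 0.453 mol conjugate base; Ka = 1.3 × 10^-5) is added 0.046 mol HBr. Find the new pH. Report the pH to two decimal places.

Added H+ converts CH3CH2COO- to CH3CH2COOH: CH3CH2COOH → 0.219 mol, CH3CH2COO- → 0.407 mol.
pKa = −log(1.3 × 10^-5) = 4.886
pH = pKa + log([A⁻]/[HA]) = 4.886 + log(0.407/0.219) = 4.886 +0.269

pH = 5.16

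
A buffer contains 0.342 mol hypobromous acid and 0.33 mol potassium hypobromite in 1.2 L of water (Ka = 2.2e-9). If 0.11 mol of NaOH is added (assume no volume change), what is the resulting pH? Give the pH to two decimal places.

After neutralization: n(HOBr) = 0.232 mol, n(OBr-) = 0.44 mol.
pKa = −log(2.2 × 10^-9) = 8.658
Henderson–Hasselbalch with mole ratio 0.44/0.232: pH = 8.658 + (+0.278)

pH = 8.94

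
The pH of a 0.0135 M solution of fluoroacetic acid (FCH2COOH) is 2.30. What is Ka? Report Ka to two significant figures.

[H+] = 10^(-2.30) = 5.01 × 10^-3 M
At equilibrium [HA] = 0.0135 − 5.01 × 10^-3 = 8.49 × 10^-3 M
Ka = [H+][A-]/[HA] = (5.01 × 10^-3)² / 8.49 × 10^-3 = 3.0 × 10^-3

Ka = 3.0 × 10^-3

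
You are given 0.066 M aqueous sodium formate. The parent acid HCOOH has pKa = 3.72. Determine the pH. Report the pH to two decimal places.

HCOO- is the conjugate base of the weak acid HCOOH.
Ka = 10^(−3.72) = 1.91 × 10^-4
Kb = Kw/Ka = 1.0×10^-14 / 1.91 × 10^-4 = 5.24 × 10^-11
From the ICE table, Kb = [OH-]²/(0.066 − [OH-]) = 5.24 × 10^-11.
Assume [OH-] ≪ 0.066: [OH-] ≈ √(5.24 × 10^-11 × 0.066) = 1.86 × 10^-6 M
Check: 0.0028% ionized — well under 5%, approximation valid.
pOH = 5.73, so pH = 14.00 − pOH = 8.27

pH = 8.27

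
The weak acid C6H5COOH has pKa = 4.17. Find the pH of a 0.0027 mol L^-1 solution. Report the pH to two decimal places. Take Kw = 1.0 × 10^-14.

pH = 3.40

C6H5COOH ⇌ C6H5COO- + H+
Ka = 10^(−4.17) = 6.76 × 10^-5
From the ICE table, Ka = [H+]²/(0.0027 − [H+]) = 6.76 × 10^-5.
The 5% rule fails; solving [H+]² + Ka·[H+] − Ka·C₀ = 0 exactly:
[H+] = [−6.76e-05 + √(6.76e-05² + 7.3e-07)]/2 = 3.95 × 10^-4 M
pH = −log(3.95 × 10^-4) = 3.40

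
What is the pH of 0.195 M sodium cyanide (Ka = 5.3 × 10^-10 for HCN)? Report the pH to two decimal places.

pH = 11.28

CN- is the conjugate base of the weak acid HCN.
Kb = Kw/Ka = 1.0×10^-14 / 5.3 × 10^-10 = 1.89 × 10^-5
From the ICE table, Kb = x²/(0.195 − x) = 1.89 × 10^-5.
Since Kb ≪ C₀, x ≈ √(Kb·C₀) = 1.92 × 10^-3 M.
(x/C₀ = 0.98% < 5%, so the approximation holds.)
pOH = 2.72, so pH = 14.00 − pOH = 11.28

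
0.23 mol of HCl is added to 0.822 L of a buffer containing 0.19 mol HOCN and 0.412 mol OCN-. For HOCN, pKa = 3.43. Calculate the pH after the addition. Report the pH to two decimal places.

pH = 3.07

After neutralization: n(HOCN) = 0.42 mol, n(OCN-) = 0.182 mol.
pH = pKa + log([A⁻]/[HA]) = 3.43 + log(0.182/0.42) = 3.43 -0.363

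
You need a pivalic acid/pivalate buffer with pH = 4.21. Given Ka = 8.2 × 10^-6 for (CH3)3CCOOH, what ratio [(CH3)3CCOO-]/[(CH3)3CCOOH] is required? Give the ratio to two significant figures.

ratio = 0.13

pKa = -log(8.2 × 10^-6) = 5.086
pH = pKa + log(r) ⇒ log(r) = 4.21 − 5.086 = -0.876
r = [(CH3)3CCOO-]/[(CH3)3CCOOH] = 10^(-0.876) = 0.133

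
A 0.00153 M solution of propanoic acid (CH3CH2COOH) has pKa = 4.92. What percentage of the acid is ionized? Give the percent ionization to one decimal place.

CH3CH2COOH ⇌ CH3CH2COO- + H+; let x = [H+] at equilibrium.
Ka = 10^(−4.92) = 1.20 × 10^-5
Ka = x²/(C₀ − x); solving the quadratic gives x = 1.30 × 10^-4 M.
Fraction ionized = 1.30 × 10^-4 / 0.00153 = 0.0850 → 8.5%

8.5%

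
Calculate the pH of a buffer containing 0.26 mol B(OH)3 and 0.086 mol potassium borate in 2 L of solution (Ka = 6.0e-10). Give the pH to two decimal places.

pH = 8.74

pKa = −log(6.0 × 10^-10) = 9.222
Using pH = pKa + log([base]/[acid]) with [base]/[acid] = 0.086/0.26:
pH = 9.222 + (-0.480) = 8.74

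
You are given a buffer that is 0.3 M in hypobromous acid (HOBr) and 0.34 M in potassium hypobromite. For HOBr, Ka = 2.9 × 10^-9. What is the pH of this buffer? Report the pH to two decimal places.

pH = 8.59

pKa = −log(2.9 × 10^-9) = 8.538
Henderson–Hasselbalch: pH = pKa + log([OBr-]/[HOBr]) = 8.538 + log(0.34/0.3)
pH = 8.538 + (+0.054) = 8.59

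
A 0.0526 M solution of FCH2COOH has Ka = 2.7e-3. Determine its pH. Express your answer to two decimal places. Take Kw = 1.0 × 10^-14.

FCH2COOH ⇌ FCH2COO- + H+
From the ICE table, Ka = x²/(0.0526 − x) = 2.7 × 10^-3.
x is not negligible relative to C₀; solve x² + 0.0027·x − 0.000142 = 0.
x = (−Ka + √(Ka² + 4·Ka·C₀))/2 = 1.06 × 10^-2 M
pH = −log(1.06 × 10^-2) = 1.97

pH = 1.97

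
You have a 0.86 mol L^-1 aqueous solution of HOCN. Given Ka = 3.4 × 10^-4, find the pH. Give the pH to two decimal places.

pH = 1.77

HOCN ⇌ OCN- + H+
From the ICE table, Ka = [H+]²/(0.86 − [H+]) = 3.4 × 10^-4.
Since Ka ≪ C₀, [H+] ≈ √(Ka·C₀) = 1.71 × 10^-2 M.
pH = −log(1.71 × 10^-2) = 1.77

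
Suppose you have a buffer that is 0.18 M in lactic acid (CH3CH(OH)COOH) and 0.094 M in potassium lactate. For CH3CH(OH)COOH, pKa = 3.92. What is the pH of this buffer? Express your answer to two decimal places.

pH = 3.64

Henderson–Hasselbalch: pH = pKa + log([CH3CH(OH)COO-]/[CH3CH(OH)COOH]) = 3.92 + log(0.094/0.18)
pH = 3.92 + (-0.282) = 3.64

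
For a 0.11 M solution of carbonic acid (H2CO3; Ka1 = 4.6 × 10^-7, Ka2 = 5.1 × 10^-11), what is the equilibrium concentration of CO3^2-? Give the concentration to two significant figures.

5.1 × 10^-11 M

First ionization gives [H+] ≈ [HCO3-] = 2.25 × 10^-4 M.
Second step: Ka2 = [H+][CO3^2-]/[HCO3-] ≈ [CO3^2-] (since [H+] ≈ [HCO3-]).
So [CO3^2-] ≈ Ka2.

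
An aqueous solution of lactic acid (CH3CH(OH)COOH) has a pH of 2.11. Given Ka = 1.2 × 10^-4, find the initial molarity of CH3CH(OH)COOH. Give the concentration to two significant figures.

C₀ = 5.1 × 10^-1 M

[H+] = 10^(-2.11) = 7.76 × 10^-3 M = x
Ka = x²/(C₀ − x) ⇒ C₀ = x + x²/Ka
C₀ = 7.76 × 10^-3 + (7.76 × 10^-3)²/(1.2 × 10^-4) = 5.10 × 10^-1 M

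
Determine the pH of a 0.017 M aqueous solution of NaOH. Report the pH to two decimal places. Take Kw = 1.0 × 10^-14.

NaOH is a strong base; [OH-] = 0.017 M.
pOH = -log(0.017) = 1.77
pH = 14.00 - 1.77 = 12.23

pH = 12.23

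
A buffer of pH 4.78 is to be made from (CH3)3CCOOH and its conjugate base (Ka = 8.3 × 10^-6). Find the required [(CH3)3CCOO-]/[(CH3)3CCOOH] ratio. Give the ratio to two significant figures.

ratio = 0.50

pKa = -log(8.3 × 10^-6) = 5.081
pH = pKa + log(r) ⇒ log(r) = 4.78 − 5.081 = -0.301
r = [(CH3)3CCOO-]/[(CH3)3CCOOH] = 10^(-0.301) = 0.5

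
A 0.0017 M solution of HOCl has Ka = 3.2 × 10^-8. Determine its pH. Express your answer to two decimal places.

pH = 5.13

HOCl ⇌ OCl- + H+
Ka = [H+]²/(0.0017 − [H+]) = 3.2 × 10^-8
Assume [H+] ≪ 0.0017: [H+] ≈ √(3.2 × 10^-8 × 0.0017) = 7.38 × 10^-6 M
pH = −log(7.38 × 10^-6) = 5.13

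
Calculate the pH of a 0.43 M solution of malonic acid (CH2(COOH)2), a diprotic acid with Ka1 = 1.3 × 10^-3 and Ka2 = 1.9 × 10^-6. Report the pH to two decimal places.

pH = 1.64

Ka1 ≫ Ka2, so treat the first dissociation as the only significant source of H+.
Ka1 = x²/(0.43 − x) = 1.3 × 10^-3
Solving the quadratic: x = (−Ka1 + √(Ka1² + 4·Ka1·C₀))/2 = 2.30 × 10^-2 M
pH = −log(2.30 × 10^-2) = 1.64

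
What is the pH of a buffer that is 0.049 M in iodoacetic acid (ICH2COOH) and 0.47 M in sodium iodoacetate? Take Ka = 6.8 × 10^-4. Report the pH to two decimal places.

pKa = −log(6.8 × 10^-4) = 3.167
Using pH = pKa + log([base]/[acid]) with [base]/[acid] = 0.47/0.049:
pH = 3.167 + (+0.982) = 4.15

pH = 4.15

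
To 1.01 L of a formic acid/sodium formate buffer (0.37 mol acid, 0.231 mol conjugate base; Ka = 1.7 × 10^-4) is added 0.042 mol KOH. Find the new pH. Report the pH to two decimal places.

OH- converts HCOOH to HCOO-: HCOOH → 0.328 mol, HCOO- → 0.273 mol.
pKa = −log(1.7 × 10^-4) = 3.770
Henderson–Hasselbalch with mole ratio 0.273/0.328: pH = 3.770 + (-0.080)

pH = 3.69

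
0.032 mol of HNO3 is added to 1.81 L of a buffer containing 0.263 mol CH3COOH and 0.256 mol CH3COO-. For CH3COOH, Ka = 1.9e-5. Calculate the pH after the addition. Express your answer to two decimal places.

pH = 4.60

After neutralization: n(CH3COOH) = 0.295 mol, n(CH3COO-) = 0.224 mol.
pKa = −log(1.9 × 10^-5) = 4.721
pH = pKa + log(n_CH3COO-/n_CH3COOH) = 4.721 + log(0.224/0.295) = 4.721 + (-0.120)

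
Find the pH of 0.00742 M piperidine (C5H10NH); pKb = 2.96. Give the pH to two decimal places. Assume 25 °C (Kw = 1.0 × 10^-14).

C5H10NH + H2O ⇌ C5H10NH2+ + OH-
Kb = 10^(−2.96) = 1.10 × 10^-3
From the ICE table, Kb = x²/(0.00742 − x) = 1.10 × 10^-3.
x is not negligible relative to C₀; solve x² + 0.0011·x − 8.16e-06 = 0.
x = (−Kb + √(Kb² + 4·Kb·C₀))/2 = 2.36 × 10^-3 M
pOH = −log(2.36 × 10^-3) = 2.63; pH = 14.00 − 2.63 = 11.37

pH = 11.37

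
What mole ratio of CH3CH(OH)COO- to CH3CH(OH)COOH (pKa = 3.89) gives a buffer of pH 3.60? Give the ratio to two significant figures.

pH = pKa + log(r) ⇒ log(r) = 3.60 − 3.89 = -0.29
r = [CH3CH(OH)COO-]/[CH3CH(OH)COOH] = 10^(-0.29) = 0.513

ratio = 0.51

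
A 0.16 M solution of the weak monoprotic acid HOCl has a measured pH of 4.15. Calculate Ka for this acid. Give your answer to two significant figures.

Ka = 3.1 × 10^-8

[H+] = 10^(-4.15) = 7.08 × 10^-5 M
At equilibrium [HA] = 0.16 − 7.08 × 10^-5 = 1.60 × 10^-1 M
Ka = [H+][A-]/[HA] = (7.08 × 10^-5)² / 1.60 × 10^-1 = 3.1 × 10^-8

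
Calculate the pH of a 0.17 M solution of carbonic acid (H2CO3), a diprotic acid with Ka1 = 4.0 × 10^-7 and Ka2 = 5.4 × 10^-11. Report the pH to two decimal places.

Since Ka1 ≫ Ka2, the first ionization dominates [H+].
Ka1 = x²/(0.17 − x) = 4.0 × 10^-7
x ≈ √(4.0 × 10^-7 × 0.17) = 2.61 × 10^-4 M
pH = −log(2.61 × 10^-4) = 3.58

pH = 3.58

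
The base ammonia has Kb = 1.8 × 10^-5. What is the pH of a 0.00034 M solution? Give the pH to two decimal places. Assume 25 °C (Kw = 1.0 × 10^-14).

NH3 + H2O ⇌ NH4+ + OH-
From the ICE table, Kb = [OH-]²/(0.00034 − [OH-]) = 1.8 × 10^-5.
Here C₀/Kb ≈ 18.9, so the small-[OH-] approximation fails. Use the quadratic:
[OH-] = [−1.8e-05 + √(1.8e-05² + 2.45e-08)]/2 = 6.97 × 10^-5 M
pOH = 4.16, so pH = 14.00 − pOH = 9.84

pH = 9.84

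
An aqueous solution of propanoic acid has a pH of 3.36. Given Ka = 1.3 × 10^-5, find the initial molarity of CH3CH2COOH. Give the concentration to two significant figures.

[H+] = 10^(-3.36) = 4.37 × 10^-4 M = x
Ka = x²/(C₀ − x) ⇒ C₀ = x + x²/Ka
C₀ = 4.37 × 10^-4 + (4.37 × 10^-4)²/(1.3 × 10^-5) = 1.51 × 10^-2 M

C₀ = 1.5 × 10^-2 M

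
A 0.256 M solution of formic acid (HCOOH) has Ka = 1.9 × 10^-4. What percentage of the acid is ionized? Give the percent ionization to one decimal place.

HCOOH ⇌ HCOO- + H+; let x = [H+] at equilibrium.
x ≈ √(Ka·C₀) = √(1.9 × 10^-4 × 0.256) = 6.97 × 10^-3 M
% ionization = x/C₀ × 100% = 6.97 × 10^-3/0.256 × 100% = 2.7%

2.7%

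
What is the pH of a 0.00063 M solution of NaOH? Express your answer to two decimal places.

pH = 10.80

NaOH is a strong base; [OH-] = 0.00063 M.
pOH = -log(0.00063) = 3.20
pH = 14.00 - 3.20 = 10.80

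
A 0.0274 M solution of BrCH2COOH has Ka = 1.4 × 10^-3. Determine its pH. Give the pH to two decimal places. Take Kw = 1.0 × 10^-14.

pH = 2.26

BrCH2COOH ⇌ BrCH2COO- + H+
Let x = [H+] at equilibrium. Ka = x²/(0.0274 − x).
x is not negligible relative to C₀; solve x² + 0.0014·x − 3.84e-05 = 0.
x = (−Ka + √(Ka² + 4·Ka·C₀))/2 = 5.53 × 10^-3 M
pH = −log(5.53 × 10^-3) = 2.26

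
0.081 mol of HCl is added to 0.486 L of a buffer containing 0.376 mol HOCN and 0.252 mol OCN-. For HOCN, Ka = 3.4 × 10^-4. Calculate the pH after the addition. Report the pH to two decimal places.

Added H+ converts OCN- to HOCN: HOCN → 0.457 mol, OCN- → 0.171 mol.
pKa = −log(3.4 × 10^-4) = 3.469
pH = pKa + log(n_OCN-/n_HOCN) = 3.469 + log(0.171/0.457) = 3.469 + (-0.427)

pH = 3.04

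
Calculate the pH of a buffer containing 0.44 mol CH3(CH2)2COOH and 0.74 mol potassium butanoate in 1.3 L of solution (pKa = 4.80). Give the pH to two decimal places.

Henderson–Hasselbalch: pH = pKa + log([CH3(CH2)2COO-]/[CH3(CH2)2COOH]) = 4.80 + log(0.74/0.44)
pH = 4.80 + (+0.226) = 5.03

pH = 5.03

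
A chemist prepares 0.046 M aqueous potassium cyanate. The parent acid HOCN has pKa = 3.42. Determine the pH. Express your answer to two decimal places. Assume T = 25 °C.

OCN- is the conjugate base of the weak acid HOCN.
Ka = 10^(−3.42) = 3.80 × 10^-4
Kb = Kw/Ka = 1.0×10^-14 / 3.80 × 10^-4 = 2.63 × 10^-11
Kb = x²/(0.046 − x) = 2.63 × 10^-11
Neglecting x in the denominator: x = √(2.63 × 10^-11 × 0.046) = 1.10 × 10^-6 M
Check: 0.0024% ionized — well under 5%, approximation valid.
pOH = −log(1.10 × 10^-6) = 5.96; pH = 14.00 − 5.96 = 8.04

pH = 8.04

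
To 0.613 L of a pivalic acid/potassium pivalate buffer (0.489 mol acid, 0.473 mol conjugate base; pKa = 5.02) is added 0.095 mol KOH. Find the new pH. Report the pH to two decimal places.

pH = 5.18

After neutralization: n((CH3)3CCOOH) = 0.394 mol, n((CH3)3CCOO-) = 0.568 mol.
pH = pKa + log([A⁻]/[HA]) = 5.02 + log(0.568/0.394) = 5.02 +0.159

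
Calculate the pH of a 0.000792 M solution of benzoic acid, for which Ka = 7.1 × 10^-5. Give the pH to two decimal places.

C6H5COOH ⇌ C6H5COO- + H+
Ka = x²/(0.000792 − x) = 7.1 × 10^-5
The 5% rule fails; solving x² + Ka·x − Ka·C₀ = 0 exactly:
x = (−Ka + √(Ka² + 4·Ka·C₀))/2 = 2.04 × 10^-4 M
pH = −log[H+] = −log(2.04 × 10^-4) = 3.69

pH = 3.69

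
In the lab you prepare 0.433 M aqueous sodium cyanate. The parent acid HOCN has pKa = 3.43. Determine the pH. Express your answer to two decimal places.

pH = 8.53

OCN- is the conjugate base of the weak acid HOCN.
Ka = 10^(−3.43) = 3.72 × 10^-4
Kb = Kw/Ka = 1.0×10^-14 / 3.72 × 10^-4 = 2.69 × 10^-11
Kb = [OH-]²/(0.433 − [OH-]) = 2.69 × 10^-11
Neglecting [OH-] in the denominator: [OH-] = √(2.69 × 10^-11 × 0.433) = 3.41 × 10^-6 M
([OH-]/C₀ = 0.00079% < 5%, so the approximation holds.)
pOH = 5.47, so pH = 14.00 − pOH = 8.53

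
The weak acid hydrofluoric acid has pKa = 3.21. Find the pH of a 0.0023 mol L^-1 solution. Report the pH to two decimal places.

HF ⇌ F- + H+
Ka = 10^(−3.21) = 6.17 × 10^-4
From the ICE table, Ka = [H+]²/(0.0023 − [H+]) = 6.17 × 10^-4.
[H+] is not negligible relative to C₀; solve [H+]² + 0.000617·[H+] − 1.42e-06 = 0.
[H+] = (−Ka + √(Ka² + 4·Ka·C₀))/2 = 9.22 × 10^-4 M
pH = −log(9.22 × 10^-4) = 3.04

pH = 3.04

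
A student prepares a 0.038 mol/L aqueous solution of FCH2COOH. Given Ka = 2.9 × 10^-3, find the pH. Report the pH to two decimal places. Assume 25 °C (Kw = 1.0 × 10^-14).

FCH2COOH ⇌ FCH2COO- + H+
Ka = [H+]²/(0.038 − [H+]) = 2.9 × 10^-3
The 5% rule fails; solving [H+]² + Ka·[H+] − Ka·C₀ = 0 exactly:
[H+] = [−0.0029 + √(0.0029² + 0.000441)]/2 = 9.15 × 10^-3 M
pH = −log[H+] = −log(9.15 × 10^-3) = 2.04

pH = 2.04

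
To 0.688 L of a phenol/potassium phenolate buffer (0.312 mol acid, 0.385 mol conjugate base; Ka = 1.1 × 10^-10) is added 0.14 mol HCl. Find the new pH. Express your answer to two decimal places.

Added H+ converts C6H5O- to C6H5OH: C6H5OH → 0.452 mol, C6H5O- → 0.245 mol.
pKa = −log(1.1 × 10^-10) = 9.959
Henderson–Hasselbalch with mole ratio 0.245/0.452: pH = 9.959 + (-0.266)

pH = 9.69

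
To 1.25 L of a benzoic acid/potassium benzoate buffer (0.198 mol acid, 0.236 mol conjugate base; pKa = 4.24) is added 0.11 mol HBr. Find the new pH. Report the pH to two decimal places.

Added H+ converts C6H5COO- to C6H5COOH: C6H5COOH → 0.308 mol, C6H5COO- → 0.126 mol.
Henderson–Hasselbalch with mole ratio 0.126/0.308: pH = 4.24 + (-0.388)

pH = 3.85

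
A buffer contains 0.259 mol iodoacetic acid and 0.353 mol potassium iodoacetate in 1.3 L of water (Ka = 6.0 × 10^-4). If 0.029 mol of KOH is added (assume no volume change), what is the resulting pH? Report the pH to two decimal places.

pH = 3.44

OH- converts ICH2COOH to ICH2COO-: ICH2COOH → 0.23 mol, ICH2COO- → 0.382 mol.
pKa = −log(6.0 × 10^-4) = 3.222
Henderson–Hasselbalch with mole ratio 0.382/0.23: pH = 3.222 + (+0.220)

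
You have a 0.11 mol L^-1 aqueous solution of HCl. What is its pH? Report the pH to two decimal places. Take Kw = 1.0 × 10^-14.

HCl is a strong acid and dissociates completely, so [H+] = 0.11 M.
pH = -log(0.11) = 0.96

pH = 0.96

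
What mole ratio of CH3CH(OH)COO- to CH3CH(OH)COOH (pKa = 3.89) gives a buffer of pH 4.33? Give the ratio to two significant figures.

pH = pKa + log(r) ⇒ log(r) = 4.33 − 3.89 = +0.44
r = [CH3CH(OH)COO-]/[CH3CH(OH)COOH] = 10^(+0.44) = 2.75

ratio = 2.8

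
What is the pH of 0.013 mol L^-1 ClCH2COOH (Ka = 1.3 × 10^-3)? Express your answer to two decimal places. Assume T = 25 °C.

pH = 2.45

ClCH2COOH ⇌ ClCH2COO- + H+
From the ICE table, Ka = x²/(0.013 − x) = 1.3 × 10^-3.
The 5% rule fails; solving x² + Ka·x − Ka·C₀ = 0 exactly:
x = (−Ka + √(Ka² + 4·Ka·C₀))/2 = 3.51 × 10^-3 M
pH = −log[H+] = −log(3.51 × 10^-3) = 2.45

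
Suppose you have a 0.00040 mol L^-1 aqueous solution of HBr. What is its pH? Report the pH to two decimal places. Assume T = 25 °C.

HBr is a strong acid and dissociates completely, so [H+] = 0.00040 M.
pH = -log(0.0004) = 3.40

pH = 3.40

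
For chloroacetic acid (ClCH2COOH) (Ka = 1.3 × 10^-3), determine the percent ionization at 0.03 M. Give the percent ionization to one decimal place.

18.8%

ClCH2COOH ⇌ ClCH2COO- + H+; let x = [H+] at equilibrium.
Solve x² + 0.0013x − 3.9e-05 = 0 → x = 5.63 × 10^-3 M
% ionization = x/C₀ × 100% = 5.63 × 10^-3/0.03 × 100% = 18.8%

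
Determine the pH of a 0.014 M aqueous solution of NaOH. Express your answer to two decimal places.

NaOH is a strong base; [OH-] = 0.014 M.
pOH = -log(0.014) = 1.85
pH = 14.00 - 1.85 = 12.15

pH = 12.15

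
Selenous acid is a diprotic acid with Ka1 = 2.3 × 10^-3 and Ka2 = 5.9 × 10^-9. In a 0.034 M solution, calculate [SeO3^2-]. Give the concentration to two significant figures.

First ionization gives [H+] ≈ [HSeO3-] = 7.77 × 10^-3 M.
Second step: Ka2 = [H+][SeO3^2-]/[HSeO3-] ≈ [SeO3^2-] (since [H+] ≈ [HSeO3-]).
So [SeO3^2-] ≈ Ka2.

5.9 × 10^-9 M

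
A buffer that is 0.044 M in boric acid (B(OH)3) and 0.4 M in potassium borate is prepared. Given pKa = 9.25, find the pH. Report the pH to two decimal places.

pH = 10.21

pH = pKa + log([A⁻]/[HA]) = 9.25 + log(0.4/0.044)
pH = 9.25 + (+0.959) = 10.21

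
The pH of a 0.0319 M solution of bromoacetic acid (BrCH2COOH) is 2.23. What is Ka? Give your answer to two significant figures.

[H+] = 10^(-2.23) = 5.89 × 10^-3 M
At equilibrium [HA] = 0.0319 − 5.89 × 10^-3 = 2.60 × 10^-2 M
Ka = [H+][A-]/[HA] = (5.89 × 10^-3)² / 2.60 × 10^-2 = 1.3 × 10^-3

Ka = 1.3 × 10^-3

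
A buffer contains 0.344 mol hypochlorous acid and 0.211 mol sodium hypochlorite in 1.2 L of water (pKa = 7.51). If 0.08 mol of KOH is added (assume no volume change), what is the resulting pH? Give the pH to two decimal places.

OH- converts HOCl to OCl-: HOCl → 0.264 mol, OCl- → 0.291 mol.
pH = pKa + log([A⁻]/[HA]) = 7.51 + log(0.291/0.264) = 7.51 +0.042

pH = 7.55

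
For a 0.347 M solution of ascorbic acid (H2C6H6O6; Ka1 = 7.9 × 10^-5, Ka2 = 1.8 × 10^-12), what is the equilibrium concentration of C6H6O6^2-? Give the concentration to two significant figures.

First ionization gives [H+] ≈ [HC6H6O6-] = 5.24 × 10^-3 M.
Second step: Ka2 = [H+][C6H6O6^2-]/[HC6H6O6-] ≈ [C6H6O6^2-] (since [H+] ≈ [HC6H6O6-]).
So [C6H6O6^2-] ≈ Ka2.

1.8 × 10^-12 M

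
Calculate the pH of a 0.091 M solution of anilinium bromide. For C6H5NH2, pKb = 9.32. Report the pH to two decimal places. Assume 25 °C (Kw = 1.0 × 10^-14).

pH = 2.86

C6H5NH3+ is the conjugate acid of the weak base C6H5NH2.
Kb = 10^(−9.32) = 4.79 × 10^-10
Ka = Kw/Kb = 1.0×10^-14 / 4.79 × 10^-10 = 2.09 × 10^-5
From the ICE table, Ka = [H+]²/(0.091 − [H+]) = 2.09 × 10^-5.
Neglecting [H+] in the denominator: [H+] = √(2.09 × 10^-5 × 0.091) = 1.38 × 10^-3 M
pH = −log[H+] = −log(1.38 × 10^-3) = 2.86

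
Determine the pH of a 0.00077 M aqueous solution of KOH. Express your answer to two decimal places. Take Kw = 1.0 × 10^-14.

KOH is a strong base; [OH-] = 0.00077 M.
pOH = -log(0.00077) = 3.11
pH = 14.00 - 3.11 = 10.89

pH = 10.89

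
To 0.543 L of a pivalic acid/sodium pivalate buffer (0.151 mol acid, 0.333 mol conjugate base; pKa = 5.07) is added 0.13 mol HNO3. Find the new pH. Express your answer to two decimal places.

Added H+ converts (CH3)3CCOO- to (CH3)3CCOOH: (CH3)3CCOOH → 0.281 mol, (CH3)3CCOO- → 0.203 mol.
Henderson–Hasselbalch with mole ratio 0.203/0.281: pH = 5.07 + (-0.141)

pH = 4.93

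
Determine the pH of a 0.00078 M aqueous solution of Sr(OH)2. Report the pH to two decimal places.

Sr(OH)2 is a strong base (each formula unit releases 2 OH-); [OH-] = 0.00156 M.
pOH = -log(0.00156) = 2.81
pH = 14.00 - 2.81 = 11.19

pH = 11.19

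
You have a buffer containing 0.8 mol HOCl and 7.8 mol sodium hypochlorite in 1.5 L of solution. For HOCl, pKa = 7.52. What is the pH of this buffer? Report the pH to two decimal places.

Henderson–Hasselbalch: pH = pKa + log([OCl-]/[HOCl]) = 7.52 + log(7.8/0.8)
pH = 7.52 + (+0.989) = 8.51

pH = 8.51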